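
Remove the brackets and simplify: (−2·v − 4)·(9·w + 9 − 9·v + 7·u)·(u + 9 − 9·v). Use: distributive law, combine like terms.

−18·u·v·w + 162·v·w + 162·v^2·w + 144·u·v + 486·v + 144·u·v^2 − 162·v^3 − 14·u^2·v − 36·u·w − 324·w − 288·u − 324 − 28·u^2

(−2·v − 4)·(9·w + 9 − 9·v + 7·u)·(u + 9 − 9·v)
= (−18·v·w − 18·v + 18·v^2 − 14·u·v − 36·w − 36 + 36·v − 28·u)·(u + 9 − 9·v)    [distributive law]
= (−18·v·w + 18·v + 18·v^2 − 14·u·v − 36·w − 36 − 28·u)·(u + 9 − 9·v)    [combine like terms]
= −18·u·v·w − 162·v·w + 162·v^2·w + 18·u·v + 162·v − 162·v^2 + 18·u·v^2 + 162·v^2 − 162·v^3 − 14·u^2·v − 126·u·v + 126·u·v^2 − 36·u·w − 324·w + 324·v·w − 36·u − 324 + 324·v − 28·u^2 − 252·u + 252·u·v    [distributive law]
= −18·u·v·w + 162·v·w + 162·v^2·w + 144·u·v + 486·v + 144·u·v^2 − 162·v^3 − 14·u^2·v − 36·u·w − 324·w − 288·u − 324 − 28·u^2    [combine like terms]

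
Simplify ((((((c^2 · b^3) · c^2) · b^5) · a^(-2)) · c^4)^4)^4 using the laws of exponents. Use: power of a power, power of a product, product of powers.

a^(-32)·b^128·c^128

((((((c^2 · b^3) · c^2) · b^5) · a^(-2)) · c^4)^4)^4
= (((((c^2 · b^3) · c^2) · b^5) · a^(-2)) · c^4)^16    [power of a power]
= (((((c^2 · b^3) · c^2) · b^5) · a^(-2))^16) · ((c^4)^16)    [power of a product]
= (((((c^2 · b^3) · c^2) · b^5)^16) · ((a^(-2))^16)) · ((c^4)^16)    [power of a product]
= (((((c^2 · b^3) · c^2)^16) · ((b^5)^16)) · ((a^(-2))^16)) · ((c^4)^16)    [power of a product]
= (((((c^2 · b^3)^16) · ((c^2)^16)) · ((b^5)^16)) · ((a^(-2))^16)) · ((c^4)^16)    [power of a product]
= ((((((c^2)^16) · ((b^3)^16)) · ((c^2)^16)) · ((b^5)^16)) · ((a^(-2))^16)) · ((c^4)^16)    [power of a product]
= ((((c^32 · ((b^3)^16)) · ((c^2)^16)) · ((b^5)^16)) · ((a^(-2))^16)) · ((c^4)^16)    [power of a power]
= ((((c^32 · b^48) · ((c^2)^16)) · ((b^5)^16)) · ((a^(-2))^16)) · ((c^4)^16)    [power of a power]
= ((((c^32 · b^48) · c^32) · ((b^5)^16)) · ((a^(-2))^16)) · ((c^4)^16)    [power of a power]
= ((((c^32 · b^48) · c^32) · b^80) · ((a^(-2))^16)) · ((c^4)^16)    [power of a power]
= ((((c^32 · b^48) · c^32) · b^80) · a^(-32)) · ((c^4)^16)    [power of a power]
= ((((c^32 · b^48) · c^32) · b^80) · a^(-32)) · c^64    [power of a power]
= a^(-32)·b^128·c^128    [product of powers]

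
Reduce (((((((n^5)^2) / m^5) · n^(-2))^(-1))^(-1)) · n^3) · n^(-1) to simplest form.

(((((((n^5)^2) / m^5) · n^(-2))^(-1))^(-1)) · n^3) · n^(-1)
= ((((((n^5)^2) / m^5) · n^(-2))^1) · n^3) · n^(-1)    [power of a power]
= ((((((n^5)^2) / m^5)^1) · ((n^(-2))^1)) · n^3) · n^(-1)    [power of a product]
= ((((((n^5)^2)^1) / ((m^5)^1)) · ((n^(-2))^1)) · n^3) · n^(-1)    [power of a quotient]
= (((((n^5)^2) / ((m^5)^1)) · ((n^(-2))^1)) · n^3) · n^(-1)    [power of a power]
= (((n^10 / ((m^5)^1)) · ((n^(-2))^1)) · n^3) · n^(-1)    [power of a power]
= (((n^10 / m^5) · ((n^(-2))^1)) · n^3) · n^(-1)    [power of a power]
= (((n^10 / m^5) · n^(-2)) · n^3) · n^(-1)    [power of a power]
= m^(-5)n^10    [quotient of powers; product of powers]

m^(-5)n^10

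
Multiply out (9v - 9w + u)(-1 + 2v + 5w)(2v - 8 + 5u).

(9v - 9w + u)(-1 + 2v + 5w)(2v - 8 + 5u)
= (-9v + 18v^2 + 45vw + 9w - 18vw - 45w^2 - u + 2uv + 5uw)(2v - 8 + 5u)    [distributive law]
= (-9v + 18v^2 + 27vw + 9w - 45w^2 - u + 2uv + 5uw)(2v - 8 + 5u)    [combine like terms]
= -18v^2 + 72v - 45uv + 36v^3 - 144v^2 + 90uv^2 + 54v^2w - 216vw + 135uvw + 18vw - 72w + 45uw - 90vw^2 + 360w^2 - 225uw^2 - 2uv + 8u - 5u^2 + 4uv^2 - 16uv + 10u^2v + 10uvw - 40uw + 25u^2w    [distributive law]
= -162v^2 + 72v - 63uv + 36v^3 + 94uv^2 + 54v^2w - 198vw + 145uvw - 72w + 5uw - 90vw^2 + 360w^2 - 225uw^2 + 8u - 5u^2 + 10u^2v + 25u^2w    [combine like terms]

-162v^2 + 72v - 63uv + 36v^3 + 94uv^2 + 54v^2w - 198vw + 145uvw - 72w + 5uw - 90vw^2 + 360w^2 - 225uw^2 + 8u - 5u^2 + 10u^2v + 25u^2w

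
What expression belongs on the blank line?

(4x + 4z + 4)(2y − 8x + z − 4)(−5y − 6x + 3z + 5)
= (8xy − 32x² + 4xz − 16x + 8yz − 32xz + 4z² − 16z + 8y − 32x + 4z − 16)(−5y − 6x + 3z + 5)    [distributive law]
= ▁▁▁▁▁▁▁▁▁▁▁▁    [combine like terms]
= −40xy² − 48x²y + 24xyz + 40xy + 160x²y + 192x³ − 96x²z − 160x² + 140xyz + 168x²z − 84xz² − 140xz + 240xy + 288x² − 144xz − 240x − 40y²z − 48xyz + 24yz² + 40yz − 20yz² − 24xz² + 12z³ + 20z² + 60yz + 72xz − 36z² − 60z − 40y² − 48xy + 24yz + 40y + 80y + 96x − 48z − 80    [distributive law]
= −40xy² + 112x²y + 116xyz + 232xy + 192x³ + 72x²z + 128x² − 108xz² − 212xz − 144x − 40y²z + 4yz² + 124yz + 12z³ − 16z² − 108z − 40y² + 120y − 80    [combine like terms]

After combine like terms, the bracketed line is:

(8xy − 32x² − 28xz − 48x + 8yz + 4z² − 12z + 8y − 16)(−5y − 6x + 3z + 5)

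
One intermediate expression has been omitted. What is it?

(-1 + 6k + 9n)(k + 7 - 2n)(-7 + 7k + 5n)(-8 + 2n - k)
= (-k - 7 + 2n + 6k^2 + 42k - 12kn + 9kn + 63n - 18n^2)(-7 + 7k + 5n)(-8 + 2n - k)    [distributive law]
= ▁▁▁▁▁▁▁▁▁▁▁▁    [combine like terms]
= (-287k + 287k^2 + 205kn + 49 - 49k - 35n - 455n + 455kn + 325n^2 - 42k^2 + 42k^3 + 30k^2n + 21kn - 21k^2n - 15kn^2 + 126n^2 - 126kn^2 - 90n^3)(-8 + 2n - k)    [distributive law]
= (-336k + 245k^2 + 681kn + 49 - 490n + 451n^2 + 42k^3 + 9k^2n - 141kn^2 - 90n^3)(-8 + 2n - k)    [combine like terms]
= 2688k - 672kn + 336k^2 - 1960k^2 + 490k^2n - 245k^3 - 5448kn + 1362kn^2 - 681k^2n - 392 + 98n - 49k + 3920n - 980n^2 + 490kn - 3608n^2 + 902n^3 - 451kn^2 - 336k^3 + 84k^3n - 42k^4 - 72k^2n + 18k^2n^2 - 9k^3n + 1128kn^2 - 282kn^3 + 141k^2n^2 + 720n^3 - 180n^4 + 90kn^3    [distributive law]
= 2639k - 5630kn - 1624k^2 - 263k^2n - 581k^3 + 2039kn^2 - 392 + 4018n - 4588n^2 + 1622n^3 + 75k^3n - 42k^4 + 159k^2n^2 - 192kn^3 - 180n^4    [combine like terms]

By combine like terms:

(41k - 7 + 65n + 6k^2 - 3kn - 18n^2)(-7 + 7k + 5n)(-8 + 2n - k)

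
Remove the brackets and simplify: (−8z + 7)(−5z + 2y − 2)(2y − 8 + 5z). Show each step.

−415z^2 + 200z^3 − 32y^2z + 160yz + 82z + 28y^2 − 140y + 112

(−8z + 7)(−5z + 2y − 2)(2y − 8 + 5z)
= (40z^2 − 16yz + 16z − 35z + 14y − 14)(2y − 8 + 5z)    [distributive law]
= (40z^2 − 16yz − 19z + 14y − 14)(2y − 8 + 5z)    [combine like terms]
= 80yz^2 − 320z^2 + 200z^3 − 32y^2z + 128yz − 80yz^2 − 38yz + 152z − 95z^2 + 28y^2 − 112y + 70yz − 28y + 112 − 70z    [distributive law]
= −415z^2 + 200z^3 − 32y^2z + 160yz + 82z + 28y^2 − 140y + 112    [combine like terms]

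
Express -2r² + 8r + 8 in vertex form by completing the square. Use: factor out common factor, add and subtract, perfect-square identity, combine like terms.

-2r² + 8r + 8
= -2(r² - 4r) + 8    [factor out -2 from the r-terms]
= -2(r² - 4r + 4 - 4) + 8    [add and subtract 4 inside the bracket]
= -2(r - 2)² + 8 + 8    [perfect-square identity]
= -2(r - 2)² + 16    [combine constants]

-2(r - 2)² + 16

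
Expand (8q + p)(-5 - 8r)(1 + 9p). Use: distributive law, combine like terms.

-40q - 360pq - 64qr - 576pqr - 5p - 45p^2 - 8pr - 72p^2r

(8q + p)(-5 - 8r)(1 + 9p)
= (-40q - 64qr - 5p - 8pr)(1 + 9p)    [distributive law]
= -40q - 360pq - 64qr - 576pqr - 5p - 45p^2 - 8pr - 72p^2r    [distributive law]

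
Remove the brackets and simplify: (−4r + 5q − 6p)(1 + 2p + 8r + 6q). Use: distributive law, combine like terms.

−4r − 56pr − 32r^2 + 16qr + 5q − 26pq + 30q^2 − 6p − 12p^2

(−4r + 5q − 6p)(1 + 2p + 8r + 6q)
= −4r − 8pr − 32r^2 − 24qr + 5q + 10pq + 40qr + 30q^2 − 6p − 12p^2 − 48pr − 36pq    [distributive law]
= −4r − 56pr − 32r^2 + 16qr + 5q − 26pq + 30q^2 − 6p − 12p^2    [combine like terms]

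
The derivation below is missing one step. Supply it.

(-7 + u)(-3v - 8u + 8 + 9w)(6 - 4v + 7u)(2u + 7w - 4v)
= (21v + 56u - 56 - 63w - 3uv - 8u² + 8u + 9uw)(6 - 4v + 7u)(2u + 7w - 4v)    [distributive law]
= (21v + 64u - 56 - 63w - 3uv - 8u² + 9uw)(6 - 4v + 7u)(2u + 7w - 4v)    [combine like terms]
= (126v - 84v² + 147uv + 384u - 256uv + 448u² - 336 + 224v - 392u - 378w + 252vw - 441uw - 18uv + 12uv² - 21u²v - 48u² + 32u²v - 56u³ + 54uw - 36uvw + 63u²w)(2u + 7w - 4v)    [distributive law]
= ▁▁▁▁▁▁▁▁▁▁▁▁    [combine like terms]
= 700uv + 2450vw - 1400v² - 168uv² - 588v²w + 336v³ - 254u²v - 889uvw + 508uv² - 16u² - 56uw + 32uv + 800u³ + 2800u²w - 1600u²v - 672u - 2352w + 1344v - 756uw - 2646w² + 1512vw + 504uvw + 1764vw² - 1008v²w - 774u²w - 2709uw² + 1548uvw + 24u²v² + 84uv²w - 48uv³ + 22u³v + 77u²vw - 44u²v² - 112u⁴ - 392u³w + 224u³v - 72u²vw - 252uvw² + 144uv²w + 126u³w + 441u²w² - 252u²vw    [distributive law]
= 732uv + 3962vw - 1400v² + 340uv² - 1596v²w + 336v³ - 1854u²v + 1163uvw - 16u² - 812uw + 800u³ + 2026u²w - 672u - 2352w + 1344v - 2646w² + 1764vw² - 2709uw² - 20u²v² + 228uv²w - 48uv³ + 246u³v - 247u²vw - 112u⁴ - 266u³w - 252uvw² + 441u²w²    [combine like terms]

After combine like terms, the bracketed line is:

(350v - 84v² - 127uv - 8u + 400u² - 336 - 378w + 252vw - 387uw + 12uv² + 11u²v - 56u³ - 36uvw + 63u²w)(2u + 7w - 4v)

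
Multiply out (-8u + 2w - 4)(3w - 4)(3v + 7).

(-8u + 2w - 4)(3w - 4)(3v + 7)
= (-24uw + 32u + 6w² - 8w - 12w + 16)(3v + 7)    [distributive law]
= (-24uw + 32u + 6w² - 20w + 16)(3v + 7)    [combine like terms]
= -72uvw - 168uw + 96uv + 224u + 18vw² + 42w² - 60vw - 140w + 48v + 112    [distributive law]

-72uvw - 168uw + 96uv + 224u + 18vw² + 42w² - 60vw - 140w + 48v + 112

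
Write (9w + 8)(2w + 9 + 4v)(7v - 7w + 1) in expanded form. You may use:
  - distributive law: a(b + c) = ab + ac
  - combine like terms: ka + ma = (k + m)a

(9w + 8)(2w + 9 + 4v)(7v - 7w + 1)
= (18w^2 + 81w + 36vw + 16w + 72 + 32v)(7v - 7w + 1)    [distributive law]
= (18w^2 + 97w + 36vw + 72 + 32v)(7v - 7w + 1)    [combine like terms]
= 126vw^2 - 126w^3 + 18w^2 + 679vw - 679w^2 + 97w + 252v^2w - 252vw^2 + 36vw + 504v - 504w + 72 + 224v^2 - 224vw + 32v    [distributive law]
= -126vw^2 - 126w^3 - 661w^2 + 491vw - 407w + 252v^2w + 536v + 72 + 224v^2    [combine like terms]

-126vw^2 - 126w^3 - 661w^2 + 491vw - 407w + 252v^2w + 536v + 72 + 224v^2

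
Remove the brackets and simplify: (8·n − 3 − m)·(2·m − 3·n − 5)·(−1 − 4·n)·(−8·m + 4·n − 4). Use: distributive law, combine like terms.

96·m²·n − 940·m·n² + 296·m·n + 640·m²·n² − 1072·m·n³ + 208·n³ − 708·n² + 384·n⁴ + 56·n − 16·m² + 116·m + 60 − 16·m³ − 64·m³·n

(8·n − 3 − m)·(2·m − 3·n − 5)·(−1 − 4·n)·(−8·m + 4·n − 4)
= (16·m·n − 24·n² − 40·n − 6·m + 9·n + 15 − 2·m² + 3·m·n + 5·m)·(−1 − 4·n)·(−8·m + 4·n − 4)    [distributive law]
= (19·m·n − 24·n² − 31·n − m + 15 − 2·m²)·(−1 − 4·n)·(−8·m + 4·n − 4)    [combine like terms]
= (−19·m·n − 76·m·n² + 24·n² + 96·n³ + 31·n + 124·n² + m + 4·m·n − 15 − 60·n + 2·m² + 8·m²·n)·(−8·m + 4·n − 4)    [distributive law]
= (−15·m·n − 76·m·n² + 148·n² + 96·n³ − 29·n + m − 15 + 2·m² + 8·m²·n)·(−8·m + 4·n − 4)    [combine like terms]
= 120·m²·n − 60·m·n² + 60·m·n + 608·m²·n² − 304·m·n³ + 304·m·n² − 1184·m·n² + 592·n³ − 592·n² − 768·m·n³ + 384·n⁴ − 384·n³ + 232·m·n − 116·n² + 116·n − 8·m² + 4·m·n − 4·m + 120·m − 60·n + 60 − 16·m³ + 8·m²·n − 8·m² − 64·m³·n + 32·m²·n² − 32·m²·n    [distributive law]
= 96·m²·n − 940·m·n² + 296·m·n + 640·m²·n² − 1072·m·n³ + 208·n³ − 708·n² + 384·n⁴ + 56·n − 16·m² + 116·m + 60 − 16·m³ − 64·m³·n    [combine like terms]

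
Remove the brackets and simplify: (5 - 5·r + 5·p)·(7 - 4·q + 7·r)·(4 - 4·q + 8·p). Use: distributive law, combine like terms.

(5 - 5·r + 5·p)·(7 - 4·q + 7·r)·(4 - 4·q + 8·p)
= (35 - 20·q + 35·r - 35·r + 20·q·r - 35·r^2 + 35·p - 20·p·q + 35·p·r)·(4 - 4·q + 8·p)    [distributive law]
= (35 - 20·q + 20·q·r - 35·r^2 + 35·p - 20·p·q + 35·p·r)·(4 - 4·q + 8·p)    [combine like terms]
= 140 - 140·q + 280·p - 80·q + 80·q^2 - 160·p·q + 80·q·r - 80·q^2·r + 160·p·q·r - 140·r^2 + 140·q·r^2 - 280·p·r^2 + 140·p - 140·p·q + 280·p^2 - 80·p·q + 80·p·q^2 - 160·p^2·q + 140·p·r - 140·p·q·r + 280·p^2·r    [distributive law]
= 140 - 220·q + 420·p + 80·q^2 - 380·p·q + 80·q·r - 80·q^2·r + 20·p·q·r - 140·r^2 + 140·q·r^2 - 280·p·r^2 + 280·p^2 + 80·p·q^2 - 160·p^2·q + 140·p·r + 280·p^2·r    [combine like terms]

140 - 220·q + 420·p + 80·q^2 - 380·p·q + 80·q·r - 80·q^2·r + 20·p·q·r - 140·r^2 + 140·q·r^2 - 280·p·r^2 + 280·p^2 + 80·p·q^2 - 160·p^2·q + 140·p·r + 280·p^2·r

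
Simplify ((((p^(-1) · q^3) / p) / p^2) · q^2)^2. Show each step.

((((p^(-1) · q^3) / p) / p^2) · q^2)^2
= ((((p^(-1) · q^3) / p) / p^2)^2) · ((q^2)^2)    [power of a product]
= ((((p^(-1) · q^3) / p)^2) / ((p^2)^2)) · ((q^2)^2)    [power of a quotient]
= ((((p^(-1) · q^3)^2) / (p^2)) / ((p^2)^2)) · ((q^2)^2)    [power of a quotient]
= (((((p^(-1))^2) · ((q^3)^2)) / (p^2)) / ((p^2)^2)) · ((q^2)^2)    [power of a product]
= (((p^(-2) · ((q^3)^2)) / (p^2)) / ((p^2)^2)) · ((q^2)^2)    [power of a power]
= (((p^(-2) · q^6) / (p^2)) / ((p^2)^2)) · ((q^2)^2)    [power of a power]
= (((p^(-2) · q^6) / p^2) / p^4) · ((q^2)^2)    [power of a power]
= (((p^(-2) · q^6) / p^2) / p^4) · q^4    [power of a power]
= p^(-8)q^10    [quotient of powers; product of powers]

p^(-8)q^10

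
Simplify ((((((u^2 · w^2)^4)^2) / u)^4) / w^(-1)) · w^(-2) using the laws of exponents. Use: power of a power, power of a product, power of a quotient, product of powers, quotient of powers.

u^60w^63

((((((u^2 · w^2)^4)^2) / u)^4) / w^(-1)) · w^(-2)
= ((((((u^2 · w^2)^4)^2)^4) / (u^4)) / w^(-1)) · w^(-2)    [power of a quotient]
= (((((u^2 · w^2)^4)^8) / (u^4)) / w^(-1)) · w^(-2)    [power of a power]
= ((((u^2 · w^2)^32) / (u^4)) / w^(-1)) · w^(-2)    [power of a power]
= (((((u^2)^32) · ((w^2)^32)) / (u^4)) / w^(-1)) · w^(-2)    [power of a product]
= (((u^64 · ((w^2)^32)) / (u^4)) / w^(-1)) · w^(-2)    [power of a power]
= (((u^64 · w^64) / (u^4)) / w^(-1)) · w^(-2)    [power of a power]
= u^60w^63    [quotient of powers; product of powers]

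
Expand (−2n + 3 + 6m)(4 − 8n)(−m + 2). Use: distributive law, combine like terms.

−64mn − 64n − 16mn^2 + 32n^2 + 36m + 24 − 24m^2 + 48m^2n

(−2n + 3 + 6m)(4 − 8n)(−m + 2)
= (−8n + 16n^2 + 12 − 24n + 24m − 48mn)(−m + 2)    [distributive law]
= (−32n + 16n^2 + 12 + 24m − 48mn)(−m + 2)    [combine like terms]
= 32mn − 64n − 16mn^2 + 32n^2 − 12m + 24 − 24m^2 + 48m + 48m^2n − 96mn    [distributive law]
= −64mn − 64n − 16mn^2 + 32n^2 + 36m + 24 − 24m^2 + 48m^2n    [combine like terms]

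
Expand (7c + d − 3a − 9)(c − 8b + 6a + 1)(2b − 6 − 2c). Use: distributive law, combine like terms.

(7c + d − 3a − 9)(c − 8b + 6a + 1)(2b − 6 − 2c)
= (7c^2 − 56bc + 42ac + 7c + cd − 8bd + 6ad + d − 3ac + 24ab − 18a^2 − 3a − 9c + 72b − 54a − 9)(2b − 6 − 2c)    [distributive law]
= (7c^2 − 56bc + 39ac − 2c + cd − 8bd + 6ad + d + 24ab − 18a^2 − 57a + 72b − 9)(2b − 6 − 2c)    [combine like terms]
= 14bc^2 − 42c^2 − 14c^3 − 112b^2c + 336bc + 112bc^2 + 78abc − 234ac − 78ac^2 − 4bc + 12c + 4c^2 + 2bcd − 6cd − 2c^2d − 16b^2d + 48bd + 16bcd + 12abd − 36ad − 12acd + 2bd − 6d − 2cd + 48ab^2 − 144ab − 48abc − 36a^2b + 108a^2 + 36a^2c − 114ab + 342a + 114ac + 144b^2 − 432b − 144bc − 18b + 54 + 18c    [distributive law]
= 126bc^2 − 38c^2 − 14c^3 − 112b^2c + 188bc + 30abc − 120ac − 78ac^2 + 30c + 18bcd − 8cd − 2c^2d − 16b^2d + 50bd + 12abd − 36ad − 12acd − 6d + 48ab^2 − 258ab − 36a^2b + 108a^2 + 36a^2c + 342a + 144b^2 − 450b + 54    [combine like terms]

126bc^2 − 38c^2 − 14c^3 − 112b^2c + 188bc + 30abc − 120ac − 78ac^2 + 30c + 18bcd − 8cd − 2c^2d − 16b^2d + 50bd + 12abd − 36ad − 12acd − 6d + 48ab^2 − 258ab − 36a^2b + 108a^2 + 36a^2c + 342a + 144b^2 − 450b + 54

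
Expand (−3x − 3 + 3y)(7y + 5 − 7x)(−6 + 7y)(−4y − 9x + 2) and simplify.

−252xy^2 − 1848x^2y + 1353xy − 147xy^3 + 2058x^2y^2 + 72x^2 − 882x + 1134x^3 − 1323x^3y − 60y^2 − 498y + 966y^3 + 180 − 588y^4

(−3x − 3 + 3y)(7y + 5 − 7x)(−6 + 7y)(−4y − 9x + 2)
= (−21xy − 15x + 21x^2 − 21y − 15 + 21x + 21y^2 + 15y − 21xy)(−6 + 7y)(−4y − 9x + 2)    [distributive law]
= (−42xy + 6x + 21x^2 − 6y − 15 + 21y^2)(−6 + 7y)(−4y − 9x + 2)    [combine like terms]
= (252xy − 294xy^2 − 36x + 42xy − 126x^2 + 147x^2y + 36y − 42y^2 + 90 − 105y − 126y^2 + 147y^3)(−4y − 9x + 2)    [distributive law]
= (294xy − 294xy^2 − 36x − 126x^2 + 147x^2y − 69y − 168y^2 + 90 + 147y^3)(−4y − 9x + 2)    [combine like terms]
= −1176xy^2 − 2646x^2y + 588xy + 1176xy^3 + 2646x^2y^2 − 588xy^2 + 144xy + 324x^2 − 72x + 504x^2y + 1134x^3 − 252x^2 − 588x^2y^2 − 1323x^3y + 294x^2y + 276y^2 + 621xy − 138y + 672y^3 + 1512xy^2 − 336y^2 − 360y − 810x + 180 − 588y^4 − 1323xy^3 + 294y^3    [distributive law]
= −252xy^2 − 1848x^2y + 1353xy − 147xy^3 + 2058x^2y^2 + 72x^2 − 882x + 1134x^3 − 1323x^3y − 60y^2 − 498y + 966y^3 + 180 − 588y^4    [combine like terms]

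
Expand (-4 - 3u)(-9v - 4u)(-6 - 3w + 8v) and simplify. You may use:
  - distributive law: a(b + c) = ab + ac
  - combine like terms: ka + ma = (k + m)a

(-4 - 3u)(-9v - 4u)(-6 - 3w + 8v)
= (36v + 16u + 27uv + 12u^2)(-6 - 3w + 8v)    [distributive law]
= -216v - 108vw + 288v^2 - 96u - 48uw + 128uv - 162uv - 81uvw + 216uv^2 - 72u^2 - 36u^2w + 96u^2v    [distributive law]
= -216v - 108vw + 288v^2 - 96u - 48uw - 34uv - 81uvw + 216uv^2 - 72u^2 - 36u^2w + 96u^2v    [combine like terms]

-216v - 108vw + 288v^2 - 96u - 48uw - 34uv - 81uvw + 216uv^2 - 72u^2 - 36u^2w + 96u^2v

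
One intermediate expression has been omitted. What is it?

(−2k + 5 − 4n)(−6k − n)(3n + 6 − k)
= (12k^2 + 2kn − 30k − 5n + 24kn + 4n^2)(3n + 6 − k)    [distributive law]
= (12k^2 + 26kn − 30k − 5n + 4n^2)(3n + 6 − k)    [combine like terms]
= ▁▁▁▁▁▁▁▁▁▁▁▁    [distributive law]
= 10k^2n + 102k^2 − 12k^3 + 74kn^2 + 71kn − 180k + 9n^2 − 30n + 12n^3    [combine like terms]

After distributive law, the bracketed line is:

36k^2n + 72k^2 − 12k^3 + 78kn^2 + 156kn − 26k^2n − 90kn − 180k + 30k^2 − 15n^2 − 30n + 5kn + 12n^3 + 24n^2 − 4kn^2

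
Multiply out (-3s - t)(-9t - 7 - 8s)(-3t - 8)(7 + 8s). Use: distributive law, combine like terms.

(-3s - t)(-9t - 7 - 8s)(-3t - 8)(7 + 8s)
= (27st + 21s + 24s^2 + 9t^2 + 7t + 8st)(-3t - 8)(7 + 8s)    [distributive law]
= (35st + 21s + 24s^2 + 9t^2 + 7t)(-3t - 8)(7 + 8s)    [combine like terms]
= (-105st^2 - 280st - 63st - 168s - 72s^2t - 192s^2 - 27t^3 - 72t^2 - 21t^2 - 56t)(7 + 8s)    [distributive law]
= (-105st^2 - 343st - 168s - 72s^2t - 192s^2 - 27t^3 - 93t^2 - 56t)(7 + 8s)    [combine like terms]
= -735st^2 - 840s^2t^2 - 2401st - 2744s^2t - 1176s - 1344s^2 - 504s^2t - 576s^3t - 1344s^2 - 1536s^3 - 189t^3 - 216st^3 - 651t^2 - 744st^2 - 392t - 448st    [distributive law]
= -1479st^2 - 840s^2t^2 - 2849st - 3248s^2t - 1176s - 2688s^2 - 576s^3t - 1536s^3 - 189t^3 - 216st^3 - 651t^2 - 392t    [combine like terms]

-1479st^2 - 840s^2t^2 - 2849st - 3248s^2t - 1176s - 2688s^2 - 576s^3t - 1536s^3 - 189t^3 - 216st^3 - 651t^2 - 392t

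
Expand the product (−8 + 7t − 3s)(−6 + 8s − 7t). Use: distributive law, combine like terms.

48 − 46s + 14t + 77st − 49t^2 − 24s^2

(−8 + 7t − 3s)(−6 + 8s − 7t)
= 48 − 64s + 56t − 42t + 56st − 49t^2 + 18s − 24s^2 + 21st    [distributive law]
= 48 − 46s + 14t + 77st − 49t^2 − 24s^2    [combine like terms]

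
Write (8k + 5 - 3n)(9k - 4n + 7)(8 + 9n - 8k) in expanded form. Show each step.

-232k^2 + 1120k^2n - 576k^3 + 765kn - 627kn^2 + 528k - 13n - 273n^2 + 280 + 108n^3

(8k + 5 - 3n)(9k - 4n + 7)(8 + 9n - 8k)
= (72k^2 - 32kn + 56k + 45k - 20n + 35 - 27kn + 12n^2 - 21n)(8 + 9n - 8k)    [distributive law]
= (72k^2 - 59kn + 101k - 41n + 35 + 12n^2)(8 + 9n - 8k)    [combine like terms]
= 576k^2 + 648k^2n - 576k^3 - 472kn - 531kn^2 + 472k^2n + 808k + 909kn - 808k^2 - 328n - 369n^2 + 328kn + 280 + 315n - 280k + 96n^2 + 108n^3 - 96kn^2    [distributive law]
= -232k^2 + 1120k^2n - 576k^3 + 765kn - 627kn^2 + 528k - 13n - 273n^2 + 280 + 108n^3    [combine like terms]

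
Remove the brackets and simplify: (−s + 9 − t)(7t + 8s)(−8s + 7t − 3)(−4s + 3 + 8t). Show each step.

(−s + 9 − t)(7t + 8s)(−8s + 7t − 3)(−4s + 3 + 8t)
= (−7st − 8s^2 + 63t + 72s − 7t^2 − 8st)(−8s + 7t − 3)(−4s + 3 + 8t)    [distributive law]
= (−15st − 8s^2 + 63t + 72s − 7t^2)(−8s + 7t − 3)(−4s + 3 + 8t)    [combine like terms]
= (120s^2t − 105st^2 + 45st + 64s^3 − 56s^2t + 24s^2 − 504st + 441t^2 − 189t − 576s^2 + 504st − 216s + 56st^2 − 49t^3 + 21t^2)(−4s + 3 + 8t)    [distributive law]
= (64s^2t − 49st^2 + 45st + 64s^3 − 552s^2 + 462t^2 − 189t − 216s − 49t^3)(−4s + 3 + 8t)    [combine like terms]
= −256s^3t + 192s^2t + 512s^2t^2 + 196s^2t^2 − 147st^2 − 392st^3 − 180s^2t + 135st + 360st^2 − 256s^4 + 192s^3 + 512s^3t + 2208s^3 − 1656s^2 − 4416s^2t − 1848st^2 + 1386t^2 + 3696t^3 + 756st − 567t − 1512t^2 + 864s^2 − 648s − 1728st + 196st^3 − 147t^3 − 392t^4    [distributive law]
= 256s^3t − 4404s^2t + 708s^2t^2 − 1635st^2 − 196st^3 − 837st − 256s^4 + 2400s^3 − 792s^2 − 126t^2 + 3549t^3 − 567t − 648s − 392t^4    [combine like terms]

256s^3t − 4404s^2t + 708s^2t^2 − 1635st^2 − 196st^3 − 837st − 256s^4 + 2400s^3 − 792s^2 − 126t^2 + 3549t^3 − 567t − 648s − 392t^4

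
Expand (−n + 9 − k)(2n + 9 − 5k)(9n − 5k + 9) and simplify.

−18n^3 + 37kn^2 + 63n^2 − 504kn + 810n + 30k^2n − 891k + 729 + 315k^2 − 25k^3

(−n + 9 − k)(2n + 9 − 5k)(9n − 5k + 9)
= (−2n^2 − 9n + 5kn + 18n + 81 − 45k − 2kn − 9k + 5k^2)(9n − 5k + 9)    [distributive law]
= (−2n^2 + 9n + 3kn + 81 − 54k + 5k^2)(9n − 5k + 9)    [combine like terms]
= −18n^3 + 10kn^2 − 18n^2 + 81n^2 − 45kn + 81n + 27kn^2 − 15k^2n + 27kn + 729n − 405k + 729 − 486kn + 270k^2 − 486k + 45k^2n − 25k^3 + 45k^2    [distributive law]
= −18n^3 + 37kn^2 + 63n^2 − 504kn + 810n + 30k^2n − 891k + 729 + 315k^2 − 25k^3    [combine like terms]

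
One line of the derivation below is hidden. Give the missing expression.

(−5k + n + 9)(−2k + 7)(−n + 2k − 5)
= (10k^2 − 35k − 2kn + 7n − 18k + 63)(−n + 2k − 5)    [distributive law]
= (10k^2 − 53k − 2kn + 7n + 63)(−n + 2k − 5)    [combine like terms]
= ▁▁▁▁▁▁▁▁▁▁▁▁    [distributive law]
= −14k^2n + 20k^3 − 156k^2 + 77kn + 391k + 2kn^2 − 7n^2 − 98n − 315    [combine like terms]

Applying distributive law to the line above:

−10k^2n + 20k^3 − 50k^2 + 53kn − 106k^2 + 265k + 2kn^2 − 4k^2n + 10kn − 7n^2 + 14kn − 35n − 63n + 126k − 315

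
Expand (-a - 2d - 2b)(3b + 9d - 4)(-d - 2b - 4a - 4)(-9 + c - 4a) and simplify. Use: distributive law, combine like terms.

-1341abd + 117abcd - 468a^2bd - 302ab^2 + 30ab^2c - 120a^2b^2 + 4a^2b + 12a^2bc - 48a^3b + 380ab - 28abc - 985ad^2 + 81acd^2 - 324a^2d^2 - 324a^2d + 36a^2cd - 144a^3d + 208a^2 - 16a^2c + 64a^3 + 144a - 16ac - 540bd^2 + 60bcd^2 - 240abd^2 - 486b^2d + 54b^2cd - 216ab^2d - 648bd + 72bcd - 162d^3 + 18cd^3 - 72ad^3 - 576d^2 + 64cd^2 + 288d - 32cd + 128ad - 108b^3 + 12b^3c - 48ab^3 - 72b^2 + 8b^2c + 288b - 32bc

(-a - 2d - 2b)(3b + 9d - 4)(-d - 2b - 4a - 4)(-9 + c - 4a)
= (-3ab - 9ad + 4a - 6bd - 18d^2 + 8d - 6b^2 - 18bd + 8b)(-d - 2b - 4a - 4)(-9 + c - 4a)    [distributive law]
= (-3ab - 9ad + 4a - 24bd - 18d^2 + 8d - 6b^2 + 8b)(-d - 2b - 4a - 4)(-9 + c - 4a)    [combine like terms]
= (3abd + 6ab^2 + 12a^2b + 12ab + 9ad^2 + 18abd + 36a^2d + 36ad - 4ad - 8ab - 16a^2 - 16a + 24bd^2 + 48b^2d + 96abd + 96bd + 18d^3 + 36bd^2 + 72ad^2 + 72d^2 - 8d^2 - 16bd - 32ad - 32d + 6b^2d + 12b^3 + 24ab^2 + 24b^2 - 8bd - 16b^2 - 32ab - 32b)(-9 + c - 4a)    [distributive law]
= (117abd + 30ab^2 + 12a^2b - 28ab + 81ad^2 + 36a^2d - 16a^2 - 16a + 60bd^2 + 54b^2d + 72bd + 18d^3 + 64d^2 - 32d + 12b^3 + 8b^2 - 32b)(-9 + c - 4a)    [combine like terms]
= -1053abd + 117abcd - 468a^2bd - 270ab^2 + 30ab^2c - 120a^2b^2 - 108a^2b + 12a^2bc - 48a^3b + 252ab - 28abc + 112a^2b - 729ad^2 + 81acd^2 - 324a^2d^2 - 324a^2d + 36a^2cd - 144a^3d + 144a^2 - 16a^2c + 64a^3 + 144a - 16ac + 64a^2 - 540bd^2 + 60bcd^2 - 240abd^2 - 486b^2d + 54b^2cd - 216ab^2d - 648bd + 72bcd - 288abd - 162d^3 + 18cd^3 - 72ad^3 - 576d^2 + 64cd^2 - 256ad^2 + 288d - 32cd + 128ad - 108b^3 + 12b^3c - 48ab^3 - 72b^2 + 8b^2c - 32ab^2 + 288b - 32bc + 128ab    [distributive law]
= -1341abd + 117abcd - 468a^2bd - 302ab^2 + 30ab^2c - 120a^2b^2 + 4a^2b + 12a^2bc - 48a^3b + 380ab - 28abc - 985ad^2 + 81acd^2 - 324a^2d^2 - 324a^2d + 36a^2cd - 144a^3d + 208a^2 - 16a^2c + 64a^3 + 144a - 16ac - 540bd^2 + 60bcd^2 - 240abd^2 - 486b^2d + 54b^2cd - 216ab^2d - 648bd + 72bcd - 162d^3 + 18cd^3 - 72ad^3 - 576d^2 + 64cd^2 + 288d - 32cd + 128ad - 108b^3 + 12b^3c - 48ab^3 - 72b^2 + 8b^2c + 288b - 32bc    [combine like terms]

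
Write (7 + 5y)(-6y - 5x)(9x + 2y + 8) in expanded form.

-648xy - 324y^2 - 336y - 315x^2 - 280x - 320xy^2 - 60y^3 - 225x^2y

(7 + 5y)(-6y - 5x)(9x + 2y + 8)
= (-42y - 35x - 30y^2 - 25xy)(9x + 2y + 8)    [distributive law]
= -378xy - 84y^2 - 336y - 315x^2 - 70xy - 280x - 270xy^2 - 60y^3 - 240y^2 - 225x^2y - 50xy^2 - 200xy    [distributive law]
= -648xy - 324y^2 - 336y - 315x^2 - 280x - 320xy^2 - 60y^3 - 225x^2y    [combine like terms]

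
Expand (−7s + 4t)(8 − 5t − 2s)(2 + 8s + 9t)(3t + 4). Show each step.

(−7s + 4t)(8 − 5t − 2s)(2 + 8s + 9t)(3t + 4)
= (−56s + 35st + 14s^2 + 32t − 20t^2 − 8st)(2 + 8s + 9t)(3t + 4)    [distributive law]
= (−56s + 27st + 14s^2 + 32t − 20t^2)(2 + 8s + 9t)(3t + 4)    [combine like terms]
= (−112s − 448s^2 − 504st + 54st + 216s^2t + 243st^2 + 28s^2 + 112s^3 + 126s^2t + 64t + 256st + 288t^2 − 40t^2 − 160st^2 − 180t^3)(3t + 4)    [distributive law]
= (−112s − 420s^2 − 194st + 342s^2t + 83st^2 + 112s^3 + 64t + 248t^2 − 180t^3)(3t + 4)    [combine like terms]
= −336st − 448s − 1260s^2t − 1680s^2 − 582st^2 − 776st + 1026s^2t^2 + 1368s^2t + 249st^3 + 332st^2 + 336s^3t + 448s^3 + 192t^2 + 256t + 744t^3 + 992t^2 − 540t^4 − 720t^3    [distributive law]
= −1112st − 448s + 108s^2t − 1680s^2 − 250st^2 + 1026s^2t^2 + 249st^3 + 336s^3t + 448s^3 + 1184t^2 + 256t + 24t^3 − 540t^4    [combine like terms]

−1112st − 448s + 108s^2t − 1680s^2 − 250st^2 + 1026s^2t^2 + 249st^3 + 336s^3t + 448s^3 + 1184t^2 + 256t + 24t^3 − 540t^4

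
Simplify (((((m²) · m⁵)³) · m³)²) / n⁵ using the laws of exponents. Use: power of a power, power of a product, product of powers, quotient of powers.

(((((m²) · m⁵)³) · m³)²) / n⁵
= (((((m²) · m⁵)³)²) · ((m³)²)) / n⁵    [power of a product]
= ((((m²) · m⁵)⁶) · ((m³)²)) / n⁵    [power of a power]
= ((((m²)⁶) · ((m⁵)⁶)) · ((m³)²)) / n⁵    [power of a product]
= (((m¹²) · ((m⁵)⁶)) · ((m³)²)) / n⁵    [power of a power]
= ((m¹² · m³⁰) · ((m³)²)) / n⁵    [power of a power]
= (m⁴² · ((m³)²)) / n⁵    [product of powers]
= (m⁴² · m⁶) / n⁵    [power of a power]
= m⁴⁸ / n⁵    [product of powers]
= m⁴⁸·n⁻⁵    [quotient of powers]

m⁴⁸·n⁻⁵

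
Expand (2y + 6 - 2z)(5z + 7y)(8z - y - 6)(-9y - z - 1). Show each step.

(2y + 6 - 2z)(5z + 7y)(8z - y - 6)(-9y - z - 1)
= (10yz + 14y² + 30z + 42y - 10z² - 14yz)(8z - y - 6)(-9y - z - 1)    [distributive law]
= (-4yz + 14y² + 30z + 42y - 10z²)(8z - y - 6)(-9y - z - 1)    [combine like terms]
= (-32yz² + 4y²z + 24yz + 112y²z - 14y³ - 84y² + 240z² - 30yz - 180z + 336yz - 42y² - 252y - 80z³ + 10yz² + 60z²)(-9y - z - 1)    [distributive law]
= (-22yz² + 116y²z + 330yz - 14y³ - 126y² + 300z² - 180z - 252y - 80z³)(-9y - z - 1)    [combine like terms]
= 198y²z² + 22yz³ + 22yz² - 1044y³z - 116y²z² - 116y²z - 2970y²z - 330yz² - 330yz + 126y⁴ + 14y³z + 14y³ + 1134y³ + 126y²z + 126y² - 2700yz² - 300z³ - 300z² + 1620yz + 180z² + 180z + 2268y² + 252yz + 252y + 720yz³ + 80z⁴ + 80z³    [distributive law]
= 82y²z² + 742yz³ - 3008yz² - 1030y³z - 2960y²z + 1542yz + 126y⁴ + 1148y³ + 2394y² - 220z³ - 120z² + 180z + 252y + 80z⁴    [combine like terms]

82y²z² + 742yz³ - 3008yz² - 1030y³z - 2960y²z + 1542yz + 126y⁴ + 1148y³ + 2394y² - 220z³ - 120z² + 180z + 252y + 80z⁴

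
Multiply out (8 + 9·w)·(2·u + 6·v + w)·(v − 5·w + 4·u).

(8 + 9·w)·(2·u + 6·v + w)·(v − 5·w + 4·u)
= (16·u + 48·v + 8·w + 18·u·w + 54·v·w + 9·w^2)·(v − 5·w + 4·u)    [distributive law]
= 16·u·v − 80·u·w + 64·u^2 + 48·v^2 − 240·v·w + 192·u·v + 8·v·w − 40·w^2 + 32·u·w + 18·u·v·w − 90·u·w^2 + 72·u^2·w + 54·v^2·w − 270·v·w^2 + 216·u·v·w + 9·v·w^2 − 45·w^3 + 36·u·w^2    [distributive law]
= 208·u·v − 48·u·w + 64·u^2 + 48·v^2 − 232·v·w − 40·w^2 + 234·u·v·w − 54·u·w^2 + 72·u^2·w + 54·v^2·w − 261·v·w^2 − 45·w^3    [combine like terms]

208·u·v − 48·u·w + 64·u^2 + 48·v^2 − 232·v·w − 40·w^2 + 234·u·v·w − 54·u·w^2 + 72·u^2·w + 54·v^2·w − 261·v·w^2 − 45·w^3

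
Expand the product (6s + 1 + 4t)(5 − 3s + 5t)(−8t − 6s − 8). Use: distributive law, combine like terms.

(6s + 1 + 4t)(5 − 3s + 5t)(−8t − 6s − 8)
= (30s − 18s² + 30st + 5 − 3s + 5t + 20t − 12st + 20t²)(−8t − 6s − 8)    [distributive law]
= (27s − 18s² + 18st + 5 + 25t + 20t²)(−8t − 6s − 8)    [combine like terms]
= −216st − 162s² − 216s + 144s²t + 108s³ + 144s² − 144st² − 108s²t − 144st − 40t − 30s − 40 − 200t² − 150st − 200t − 160t³ − 120st² − 160t²    [distributive law]
= −510st − 18s² − 246s + 36s²t + 108s³ − 264st² − 240t − 40 − 360t² − 160t³    [combine like terms]

−510st − 18s² − 246s + 36s²t + 108s³ − 264st² − 240t − 40 − 360t² − 160t³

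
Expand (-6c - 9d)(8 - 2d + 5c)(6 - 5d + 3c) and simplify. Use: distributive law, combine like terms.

-288c - 174cd - 324c^2 + 219cd^2 + 51c^2d - 90c^3 - 432d + 468d^2 - 90d^3

(-6c - 9d)(8 - 2d + 5c)(6 - 5d + 3c)
= (-48c + 12cd - 30c^2 - 72d + 18d^2 - 45cd)(6 - 5d + 3c)    [distributive law]
= (-48c - 33cd - 30c^2 - 72d + 18d^2)(6 - 5d + 3c)    [combine like terms]
= -288c + 240cd - 144c^2 - 198cd + 165cd^2 - 99c^2d - 180c^2 + 150c^2d - 90c^3 - 432d + 360d^2 - 216cd + 108d^2 - 90d^3 + 54cd^2    [distributive law]
= -288c - 174cd - 324c^2 + 219cd^2 + 51c^2d - 90c^3 - 432d + 468d^2 - 90d^3    [combine like terms]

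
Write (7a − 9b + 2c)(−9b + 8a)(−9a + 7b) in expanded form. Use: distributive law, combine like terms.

(7a − 9b + 2c)(−9b + 8a)(−9a + 7b)
= (−63ab + 56a^2 + 81b^2 − 72ab − 18bc + 16ac)(−9a + 7b)    [distributive law]
= (−135ab + 56a^2 + 81b^2 − 18bc + 16ac)(−9a + 7b)    [combine like terms]
= 1215a^2b − 945ab^2 − 504a^3 + 392a^2b − 729ab^2 + 567b^3 + 162abc − 126b^2c − 144a^2c + 112abc    [distributive law]
= 1607a^2b − 1674ab^2 − 504a^3 + 567b^3 + 274abc − 126b^2c − 144a^2c    [combine like terms]

1607a^2b − 1674ab^2 − 504a^3 + 567b^3 + 274abc − 126b^2c − 144a^2c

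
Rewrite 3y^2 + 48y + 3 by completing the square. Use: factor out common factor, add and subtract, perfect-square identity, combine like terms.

3(y + 8)^2 − 189

3y^2 + 48y + 3
= 3(y^2 + 16y) + 3    [factor out 3 from the y-terms]
= 3(y^2 + 16y + 64 − 64) + 3    [add and subtract 64 inside the bracket]
= 3(y + 8)^2 − 192 + 3    [perfect-square identity]
= 3(y + 8)^2 − 189    [combine constants]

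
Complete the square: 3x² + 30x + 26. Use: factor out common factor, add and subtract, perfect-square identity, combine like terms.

3(x + 5)² - 49

3x² + 30x + 26
= 3(x² + 10x) + 26    [factor out 3 from the x-terms]
= 3(x² + 10x + 25 - 25) + 26    [add and subtract 25 inside the bracket]
= 3(x + 5)² - 75 + 26    [perfect-square identity]
= 3(x + 5)² - 49    [combine constants]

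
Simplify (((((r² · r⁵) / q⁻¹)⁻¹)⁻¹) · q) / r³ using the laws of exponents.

(((((r² · r⁵) / q⁻¹)⁻¹)⁻¹) · q) / r³
= ((((r² · r⁵) / q⁻¹)¹) · q) / r³    [power of a power]
= ((((r² · r⁵)¹) / ((q⁻¹)¹)) · q) / r³    [power of a quotient]
= (((((r²)¹) · ((r⁵)¹)) / ((q⁻¹)¹)) · q) / r³    [power of a product]
= (((r² · ((r⁵)¹)) / ((q⁻¹)¹)) · q) / r³    [power of a power]
= (((r² · r⁵) / ((q⁻¹)¹)) · q) / r³    [power of a power]
= ((r⁷ / ((q⁻¹)¹)) · q) / r³    [product of powers]
= ((r⁷ / q⁻¹) · q) / r³    [power of a power]
= q²r⁴    [quotient of powers]

q²r⁴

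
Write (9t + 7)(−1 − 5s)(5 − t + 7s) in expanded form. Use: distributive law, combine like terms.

−38t + 9t² − 253st + 45st² − 315s²t − 35 − 224s − 245s²

(9t + 7)(−1 − 5s)(5 − t + 7s)
= (−9t − 45st − 7 − 35s)(5 − t + 7s)    [distributive law]
= −45t + 9t² − 63st − 225st + 45st² − 315s²t − 35 + 7t − 49s − 175s + 35st − 245s²    [distributive law]
= −38t + 9t² − 253st + 45st² − 315s²t − 35 − 224s − 245s²    [combine like terms]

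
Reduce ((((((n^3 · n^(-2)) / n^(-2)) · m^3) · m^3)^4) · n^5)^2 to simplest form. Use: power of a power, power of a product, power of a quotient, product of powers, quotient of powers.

m^48n^34

((((((n^3 · n^(-2)) / n^(-2)) · m^3) · m^3)^4) · n^5)^2
= ((((((n^3 · n^(-2)) / n^(-2)) · m^3) · m^3)^4)^2) · ((n^5)^2)    [power of a product]
= (((((n^3 · n^(-2)) / n^(-2)) · m^3) · m^3)^8) · ((n^5)^2)    [power of a power]
= (((((n^3 · n^(-2)) / n^(-2)) · m^3)^8) · ((m^3)^8)) · ((n^5)^2)    [power of a product]
= (((((n^3 · n^(-2)) / n^(-2))^8) · ((m^3)^8)) · ((m^3)^8)) · ((n^5)^2)    [power of a product]
= (((((n^3 · n^(-2))^8) / ((n^(-2))^8)) · ((m^3)^8)) · ((m^3)^8)) · ((n^5)^2)    [power of a quotient]
= ((((((n^3)^8) · ((n^(-2))^8)) / ((n^(-2))^8)) · ((m^3)^8)) · ((m^3)^8)) · ((n^5)^2)    [power of a product]
= ((((n^24 · ((n^(-2))^8)) / ((n^(-2))^8)) · ((m^3)^8)) · ((m^3)^8)) · ((n^5)^2)    [power of a power]
= ((((n^24 · n^(-16)) / ((n^(-2))^8)) · ((m^3)^8)) · ((m^3)^8)) · ((n^5)^2)    [power of a power]
= (((n^8 / ((n^(-2))^8)) · ((m^3)^8)) · ((m^3)^8)) · ((n^5)^2)    [product of powers]
= (((n^8 / n^(-16)) · ((m^3)^8)) · ((m^3)^8)) · ((n^5)^2)    [power of a power]
= ((n^24 · ((m^3)^8)) · ((m^3)^8)) · ((n^5)^2)    [quotient of powers]
= ((n^24 · m^24) · ((m^3)^8)) · ((n^5)^2)    [power of a power]
= ((n^24 · m^24) · m^24) · ((n^5)^2)    [power of a power]
= ((n^24 · m^24) · m^24) · n^10    [power of a power]
= m^48n^34    [product of powers]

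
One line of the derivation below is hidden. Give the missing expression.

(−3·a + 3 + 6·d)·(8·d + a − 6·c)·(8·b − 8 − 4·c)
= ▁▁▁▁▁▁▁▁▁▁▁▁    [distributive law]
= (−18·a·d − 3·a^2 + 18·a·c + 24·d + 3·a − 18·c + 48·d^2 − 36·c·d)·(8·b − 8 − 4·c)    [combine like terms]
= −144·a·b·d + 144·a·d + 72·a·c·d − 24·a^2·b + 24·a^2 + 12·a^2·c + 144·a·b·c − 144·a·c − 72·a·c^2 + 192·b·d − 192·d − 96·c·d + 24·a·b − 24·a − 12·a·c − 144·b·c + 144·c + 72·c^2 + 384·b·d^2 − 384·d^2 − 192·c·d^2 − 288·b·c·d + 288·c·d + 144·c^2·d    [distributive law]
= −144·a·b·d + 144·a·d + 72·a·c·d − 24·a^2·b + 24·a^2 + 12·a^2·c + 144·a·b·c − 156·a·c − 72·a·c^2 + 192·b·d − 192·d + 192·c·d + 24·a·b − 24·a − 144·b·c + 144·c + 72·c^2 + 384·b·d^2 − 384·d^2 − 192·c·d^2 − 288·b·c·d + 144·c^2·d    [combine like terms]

Applying distributive law to the line above:

(−24·a·d − 3·a^2 + 18·a·c + 24·d + 3·a − 18·c + 48·d^2 + 6·a·d − 36·c·d)·(8·b − 8 − 4·c)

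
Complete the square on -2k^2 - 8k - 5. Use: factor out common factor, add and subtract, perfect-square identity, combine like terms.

-2k^2 - 8k - 5
= -2(k^2 + 4k) - 5    [factor out -2 from the k-terms]
= -2(k^2 + 4k + 4 - 4) - 5    [add and subtract 4 inside the bracket]
= -2(k + 2)^2 + 8 - 5    [perfect-square identity]
= -2(k + 2)^2 + 3    [combine constants]

-2(k + 2)^2 + 3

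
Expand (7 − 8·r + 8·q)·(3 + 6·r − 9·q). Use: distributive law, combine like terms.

(7 − 8·r + 8·q)·(3 + 6·r − 9·q)
= 21 + 42·r − 63·q − 24·r − 48·r² + 72·q·r + 24·q + 48·q·r − 72·q²    [distributive law]
= 21 + 18·r − 39·q − 48·r² + 120·q·r − 72·q²    [combine like terms]

21 + 18·r − 39·q − 48·r² + 120·q·r − 72·q²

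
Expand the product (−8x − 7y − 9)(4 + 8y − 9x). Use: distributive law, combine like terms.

49x − xy + 72x^2 − 100y − 56y^2 − 36

(−8x − 7y − 9)(4 + 8y − 9x)
= −32x − 64xy + 72x^2 − 28y − 56y^2 + 63xy − 36 − 72y + 81x    [distributive law]
= 49x − xy + 72x^2 − 100y − 56y^2 − 36    [combine like terms]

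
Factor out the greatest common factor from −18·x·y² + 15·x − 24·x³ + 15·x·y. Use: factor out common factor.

3·x(−6·y² + 5 − 8·x² + 5·y)

−18·x·y² + 15·x − 24·x³ + 15·x·y
= 3(−6·x·y² + 5·x − 8·x³ + 5·x·y)    [factor out 3]
= 3·x(−6·y² + 5 − 8·x² + 5·y)    [factor out x]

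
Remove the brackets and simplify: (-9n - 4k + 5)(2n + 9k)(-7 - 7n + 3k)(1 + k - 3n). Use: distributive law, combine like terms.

266n² - 389kn² - 42n³ - 1581kn³ - 378n⁴ + 614k²n² + 1213kn - 838k²n + 309k³n + 72k² + 279k³ - 108k⁴ - 70n - 315k

(-9n - 4k + 5)(2n + 9k)(-7 - 7n + 3k)(1 + k - 3n)
= (-18n² - 81kn - 8kn - 36k² + 10n + 45k)(-7 - 7n + 3k)(1 + k - 3n)    [distributive law]
= (-18n² - 89kn - 36k² + 10n + 45k)(-7 - 7n + 3k)(1 + k - 3n)    [combine like terms]
= (126n² + 126n³ - 54kn² + 623kn + 623kn² - 267k²n + 252k² + 252k²n - 108k³ - 70n - 70n² + 30kn - 315k - 315kn + 135k²)(1 + k - 3n)    [distributive law]
= (56n² + 126n³ + 569kn² + 338kn - 15k²n + 387k² - 108k³ - 70n - 315k)(1 + k - 3n)    [combine like terms]
= 56n² + 56kn² - 168n³ + 126n³ + 126kn³ - 378n⁴ + 569kn² + 569k²n² - 1707kn³ + 338kn + 338k²n - 1014kn² - 15k²n - 15k³n + 45k²n² + 387k² + 387k³ - 1161k²n - 108k³ - 108k⁴ + 324k³n - 70n - 70kn + 210n² - 315k - 315k² + 945kn    [distributive law]
= 266n² - 389kn² - 42n³ - 1581kn³ - 378n⁴ + 614k²n² + 1213kn - 838k²n + 309k³n + 72k² + 279k³ - 108k⁴ - 70n - 315k    [combine like terms]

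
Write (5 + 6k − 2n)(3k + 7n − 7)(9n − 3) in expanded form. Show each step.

−351kn + 81k + 483n^2 − 462n + 105 + 162k^2n − 54k^2 + 324kn^2 − 126n^3

(5 + 6k − 2n)(3k + 7n − 7)(9n − 3)
= (15k + 35n − 35 + 18k^2 + 42kn − 42k − 6kn − 14n^2 + 14n)(9n − 3)    [distributive law]
= (−27k + 49n − 35 + 18k^2 + 36kn − 14n^2)(9n − 3)    [combine like terms]
= −243kn + 81k + 441n^2 − 147n − 315n + 105 + 162k^2n − 54k^2 + 324kn^2 − 108kn − 126n^3 + 42n^2    [distributive law]
= −351kn + 81k + 483n^2 − 462n + 105 + 162k^2n − 54k^2 + 324kn^2 − 126n^3    [combine like terms]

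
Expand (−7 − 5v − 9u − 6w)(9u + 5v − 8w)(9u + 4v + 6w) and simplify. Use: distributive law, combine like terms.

−567u^2 − 567uv + 126uw − 140v^2 + 14vw + 336w^2 − 1134u^2v − 585uv^2 − 378uvw − 100v^3 − 110v^2w + 252vw^2 − 729u^3 − 324u^2w + 540uw^2 + 288w^3

(−7 − 5v − 9u − 6w)(9u + 5v − 8w)(9u + 4v + 6w)
= (−63u − 35v + 56w − 45uv − 25v^2 + 40vw − 81u^2 − 45uv + 72uw − 54uw − 30vw + 48w^2)(9u + 4v + 6w)    [distributive law]
= (−63u − 35v + 56w − 90uv − 25v^2 + 10vw − 81u^2 + 18uw + 48w^2)(9u + 4v + 6w)    [combine like terms]
= −567u^2 − 252uv − 378uw − 315uv − 140v^2 − 210vw + 504uw + 224vw + 336w^2 − 810u^2v − 360uv^2 − 540uvw − 225uv^2 − 100v^3 − 150v^2w + 90uvw + 40v^2w + 60vw^2 − 729u^3 − 324u^2v − 486u^2w + 162u^2w + 72uvw + 108uw^2 + 432uw^2 + 192vw^2 + 288w^3    [distributive law]
= −567u^2 − 567uv + 126uw − 140v^2 + 14vw + 336w^2 − 1134u^2v − 585uv^2 − 378uvw − 100v^3 − 110v^2w + 252vw^2 − 729u^3 − 324u^2w + 540uw^2 + 288w^3    [combine like terms]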